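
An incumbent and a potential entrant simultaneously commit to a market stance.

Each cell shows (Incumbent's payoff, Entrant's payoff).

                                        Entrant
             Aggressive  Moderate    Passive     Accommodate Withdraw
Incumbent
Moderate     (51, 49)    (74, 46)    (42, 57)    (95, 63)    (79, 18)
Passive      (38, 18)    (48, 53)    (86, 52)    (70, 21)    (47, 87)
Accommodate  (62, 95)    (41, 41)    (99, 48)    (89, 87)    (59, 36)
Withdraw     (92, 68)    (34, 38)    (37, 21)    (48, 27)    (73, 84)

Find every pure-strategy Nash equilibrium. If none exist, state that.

The unique pure-strategy Nash equilibrium is (Moderate, Accommodate).

Mark each player's best response to every combination of opponents' strategies; a profile where every player is best-responding is a pure Nash equilibrium.
Incumbent against Aggressive: payoffs 51, 38, 62, 92 → best response Withdraw.
Incumbent against Moderate: payoffs 74, 48, 41, 34 → best response Moderate.
Incumbent against Passive: payoffs 42, 86, 99, 37 → best response Accommodate.
Incumbent against Accommodate: payoffs 95, 70, 89, 48 → best response Moderate.
Incumbent against Withdraw: payoffs 79, 47, 59, 73 → best response Moderate.
Entrant against Moderate: payoffs 49, 46, 57, 63, 18 → best response Accommodate.
Entrant against Passive: payoffs 18, 53, 52, 21, 87 → best response Withdraw.
Entrant against Accommodate: payoffs 95, 41, 48, 87, 36 → best response Aggressive.
Entrant against Withdraw: payoffs 68, 38, 21, 27, 84 → best response Withdraw.
Mutual best responses: (Moderate, Accommodate).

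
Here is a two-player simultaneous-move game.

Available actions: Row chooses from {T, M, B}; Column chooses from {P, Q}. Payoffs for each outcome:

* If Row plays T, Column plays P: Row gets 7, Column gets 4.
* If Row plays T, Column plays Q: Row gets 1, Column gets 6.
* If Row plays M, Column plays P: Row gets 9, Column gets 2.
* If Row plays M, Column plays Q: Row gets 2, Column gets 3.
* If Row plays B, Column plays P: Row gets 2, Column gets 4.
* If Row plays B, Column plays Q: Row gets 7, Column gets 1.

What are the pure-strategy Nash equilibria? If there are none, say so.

(T, P): Row can switch to M (7 → 9). Not NE.
(T, Q): Row can switch to M (1 → 2). Not NE.
(M, P): Column can switch to Q (2 → 3). Not NE.
(M, Q): Row can switch to B (2 → 7). Not NE.
(B, P): Row can switch to T (2 → 7). Not NE.
(B, Q): Column can switch to P (1 → 4). Not NE.

none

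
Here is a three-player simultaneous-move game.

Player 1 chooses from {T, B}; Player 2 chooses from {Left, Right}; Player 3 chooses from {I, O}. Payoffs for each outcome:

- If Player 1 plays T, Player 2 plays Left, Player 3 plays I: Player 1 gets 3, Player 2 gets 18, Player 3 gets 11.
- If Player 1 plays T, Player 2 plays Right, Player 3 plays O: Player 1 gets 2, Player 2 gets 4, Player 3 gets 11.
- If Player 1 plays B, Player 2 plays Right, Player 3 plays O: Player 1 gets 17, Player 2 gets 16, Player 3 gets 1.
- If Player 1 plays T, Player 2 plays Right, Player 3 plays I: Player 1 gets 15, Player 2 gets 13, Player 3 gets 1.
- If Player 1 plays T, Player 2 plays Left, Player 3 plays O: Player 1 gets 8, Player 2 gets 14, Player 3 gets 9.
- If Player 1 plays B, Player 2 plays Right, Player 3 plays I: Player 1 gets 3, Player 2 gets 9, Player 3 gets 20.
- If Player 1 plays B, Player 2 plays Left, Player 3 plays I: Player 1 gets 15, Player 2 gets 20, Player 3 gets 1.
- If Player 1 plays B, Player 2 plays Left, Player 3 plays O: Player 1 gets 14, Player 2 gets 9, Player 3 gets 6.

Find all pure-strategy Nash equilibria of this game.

No pure-strategy Nash equilibrium.

For each strategy profile, look for a profitable unilateral deviation.
(T, Left, I): Player 1 can switch to B (3 → 15). Not NE.
(T, Left, O): Player 1 can switch to B (8 → 14). Not NE.
(T, Right, I): Player 2 can switch to Left (13 → 18). Not NE.
(T, Right, O): Player 1 can switch to B (2 → 17). Not NE.
(B, Left, I): Player 3 can switch to O (1 → 6). Not NE.
(B, Left, O): Player 2 can switch to Right (9 → 16). Not NE.
(B, Right, I): Player 1 can switch to T (3 → 15). Not NE.
(B, Right, O): Player 3 can switch to I (1 → 20). Not NE.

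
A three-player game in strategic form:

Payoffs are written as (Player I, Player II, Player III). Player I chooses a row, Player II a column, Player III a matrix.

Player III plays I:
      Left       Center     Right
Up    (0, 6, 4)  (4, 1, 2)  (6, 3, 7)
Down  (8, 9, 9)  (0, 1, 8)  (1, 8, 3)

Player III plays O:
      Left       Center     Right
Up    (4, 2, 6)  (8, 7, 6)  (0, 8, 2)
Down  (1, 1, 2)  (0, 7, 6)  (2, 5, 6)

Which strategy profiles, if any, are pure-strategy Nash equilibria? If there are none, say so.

(Up, Left, I): Player I can switch to Down (0 → 8). Not NE.
(Up, Left, O): Player II can switch to Center (2 → 7). Not NE.
(Up, Center, I): Player II can switch to Left (1 → 6). Not NE.
(Up, Center, O): Player II can switch to Right (7 → 8). Not NE.
(Up, Right, I): Player II can switch to Left (3 → 6). Not NE.
(Up, Right, O): Player I can switch to Down (0 → 2). Not NE.
(Down, Left, I): Player I gets 8, best alternative 0; Player II gets 9, best alternative 8; Player III gets 9, best alternative 2. No profitable deviation — NE.
(Down, Left, O): Player I can switch to Up (1 → 4). Not NE.
(Down, Center, I): Player I can switch to Up (0 → 4). Not NE.
(The remaining 3 profiles each have a profitable deviation by the same check.)

(Down, Left, I)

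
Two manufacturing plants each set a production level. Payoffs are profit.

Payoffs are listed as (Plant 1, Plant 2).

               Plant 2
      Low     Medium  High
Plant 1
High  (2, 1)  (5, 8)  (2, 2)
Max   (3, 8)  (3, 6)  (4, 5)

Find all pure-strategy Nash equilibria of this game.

The pure Nash equilibria are (High, Medium) and (Max, Low).

For each strategy profile, look for a profitable unilateral deviation.
(High, Low): Plant 1 can switch to Max (2 → 3). Not NE.
(High, Medium): Plant 1 gets 5, best alternative 3; Plant 2 gets 8, best alternative 2. No profitable deviation — NE.
(High, High): Plant 1 can switch to Max (2 → 4). Not NE.
(Max, Low): Plant 1 gets 3, best alternative 2; Plant 2 gets 8, best alternative 6. No profitable deviation — NE.
(Max, Medium): Plant 1 can switch to High (3 → 5). Not NE.
(Max, High): Plant 2 can switch to Low (5 → 8). Not NE.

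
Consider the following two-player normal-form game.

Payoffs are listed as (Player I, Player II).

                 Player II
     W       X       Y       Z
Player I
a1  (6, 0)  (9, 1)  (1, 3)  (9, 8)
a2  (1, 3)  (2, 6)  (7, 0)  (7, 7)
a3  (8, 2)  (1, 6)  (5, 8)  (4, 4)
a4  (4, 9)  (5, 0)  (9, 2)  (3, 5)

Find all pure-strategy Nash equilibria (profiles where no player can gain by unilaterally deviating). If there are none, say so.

Check each profile: it is a Nash equilibrium iff no player can strictly gain by switching unilaterally.
(a1, W): Player I can switch to a3 (6 → 8). Not NE.
(a1, X): Player II can switch to Y (1 → 3). Not NE.
(a1, Y): Player I can switch to a2 (1 → 7). Not NE.
(a1, Z): Player I gets 9, best alternative 7; Player II gets 8, best alternative 3. No profitable deviation — NE.
(a2, W): Player I can switch to a1 (1 → 6). Not NE.
(a2, X): Player I can switch to a1 (2 → 9). Not NE.
(a2, Y): Player I can switch to a4 (7 → 9). Not NE.
(a2, Z): Player I can switch to a1 (7 → 9). Not NE.
(a3, W): Player II can switch to X (2 → 6). Not NE.
(The remaining 7 profiles each have a profitable deviation by the same check.)

The unique pure-strategy Nash equilibrium is (a1, Z).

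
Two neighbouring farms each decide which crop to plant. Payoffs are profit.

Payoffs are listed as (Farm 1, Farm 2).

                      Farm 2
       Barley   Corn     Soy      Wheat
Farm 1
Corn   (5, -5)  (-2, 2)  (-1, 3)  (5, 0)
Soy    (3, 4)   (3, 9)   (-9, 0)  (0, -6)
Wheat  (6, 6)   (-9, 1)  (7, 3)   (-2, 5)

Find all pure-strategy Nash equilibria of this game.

(Soy, Corn); (Wheat, Barley)

Mark each player's best response to every combination of opponents' strategies; a profile where every player is best-responding is a pure Nash equilibrium.
Farm 1 against Barley: payoffs 5, 3, 6 → best response Wheat.
Farm 1 against Corn: payoffs -2, 3, -9 → best response Soy.
Farm 1 against Soy: payoffs -1, -9, 7 → best response Wheat.
Farm 1 against Wheat: payoffs 5, 0, -2 → best response Corn.
Farm 2 against Corn: payoffs -5, 2, 3, 0 → best response Soy.
Farm 2 against Soy: payoffs 4, 9, 0, -6 → best response Corn.
Farm 2 against Wheat: payoffs 6, 1, 3, 5 → best response Barley.
Mutual best responses: (Soy, Corn); (Wheat, Barley).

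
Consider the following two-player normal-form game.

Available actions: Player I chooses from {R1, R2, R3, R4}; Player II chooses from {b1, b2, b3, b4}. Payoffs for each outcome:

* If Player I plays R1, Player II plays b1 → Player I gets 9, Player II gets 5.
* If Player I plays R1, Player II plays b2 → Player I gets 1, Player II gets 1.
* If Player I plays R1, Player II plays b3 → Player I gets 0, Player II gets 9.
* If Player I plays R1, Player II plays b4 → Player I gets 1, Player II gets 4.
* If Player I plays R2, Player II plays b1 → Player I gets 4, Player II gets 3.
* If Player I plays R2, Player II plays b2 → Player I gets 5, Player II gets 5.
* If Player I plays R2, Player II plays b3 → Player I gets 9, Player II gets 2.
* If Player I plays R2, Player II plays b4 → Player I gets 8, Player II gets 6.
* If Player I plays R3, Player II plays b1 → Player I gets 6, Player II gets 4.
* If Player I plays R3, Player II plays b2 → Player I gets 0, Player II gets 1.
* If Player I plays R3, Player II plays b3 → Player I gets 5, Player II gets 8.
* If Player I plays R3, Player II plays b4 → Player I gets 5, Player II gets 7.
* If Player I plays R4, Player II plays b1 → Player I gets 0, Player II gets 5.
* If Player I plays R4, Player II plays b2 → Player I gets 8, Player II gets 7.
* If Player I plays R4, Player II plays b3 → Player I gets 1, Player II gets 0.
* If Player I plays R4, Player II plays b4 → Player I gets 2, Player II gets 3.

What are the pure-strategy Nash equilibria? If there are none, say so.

(R2, b4), (R4, b2)

For each strategy profile, look for a profitable unilateral deviation.
(R1, b1): Player II can switch to b3 (5 → 9). Not NE.
(R1, b2): Player I can switch to R2 (1 → 5). Not NE.
(R1, b3): Player I can switch to R2 (0 → 9). Not NE.
(R1, b4): Player I can switch to R2 (1 → 8). Not NE.
(R2, b1): Player I can switch to R1 (4 → 9). Not NE.
(R2, b2): Player I can switch to R4 (5 → 8). Not NE.
(R2, b3): Player II can switch to b1 (2 → 3). Not NE.
(R2, b4): Player I gets 8, best alternative 5; Player II gets 6, best alternative 5. No profitable deviation — NE.
(R3, b1): Player I can switch to R1 (6 → 9). Not NE.
(R3, b2): Player I can switch to R1 (0 → 1). Not NE.
(R3, b3): Player I can switch to R2 (5 → 9). Not NE.
(R4, b2): Player I gets 8, best alternative 5; Player II gets 7, best alternative 5. No profitable deviation — NE.
(The remaining 4 profiles each have a profitable deviation by the same check.)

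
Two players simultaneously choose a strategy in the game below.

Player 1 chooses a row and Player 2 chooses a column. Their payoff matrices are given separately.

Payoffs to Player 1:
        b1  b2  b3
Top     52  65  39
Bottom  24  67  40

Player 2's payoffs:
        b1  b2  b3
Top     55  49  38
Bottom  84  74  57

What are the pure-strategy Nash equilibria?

Player 1 against b1: payoffs 52, 24 → best response Top.
Player 1 against b2: payoffs 65, 67 → best response Bottom.
Player 1 against b3: payoffs 39, 40 → best response Bottom.
Player 2 against Top: payoffs 55, 49, 38 → best response b1.
Player 2 against Bottom: payoffs 84, 74, 57 → best response b1.
Mutual best responses: (Top, b1).

(Top, b1)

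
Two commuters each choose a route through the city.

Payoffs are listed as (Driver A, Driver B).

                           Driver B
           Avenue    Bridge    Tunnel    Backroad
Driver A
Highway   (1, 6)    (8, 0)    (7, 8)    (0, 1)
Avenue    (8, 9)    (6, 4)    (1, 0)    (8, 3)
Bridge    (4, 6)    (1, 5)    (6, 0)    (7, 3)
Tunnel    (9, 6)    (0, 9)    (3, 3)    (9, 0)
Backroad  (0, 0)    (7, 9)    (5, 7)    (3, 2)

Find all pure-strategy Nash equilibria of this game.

The unique pure-strategy Nash equilibrium is (Highway, Tunnel).

For each player, find the best response to each opponent profile; mutual best responses are the pure NE.
Driver A against Avenue: payoffs 1, 8, 4, 9, 0 → best response Tunnel.
Driver A against Bridge: payoffs 8, 6, 1, 0, 7 → best response Highway.
Driver A against Tunnel: payoffs 7, 1, 6, 3, 5 → best response Highway.
Driver A against Backroad: payoffs 0, 8, 7, 9, 3 → best response Tunnel.
Driver B against Highway: payoffs 6, 0, 8, 1 → best response Tunnel.
Driver B against Avenue: payoffs 9, 4, 0, 3 → best response Avenue.
Driver B against Bridge: payoffs 6, 5, 0, 3 → best response Avenue.
Driver B against Tunnel: payoffs 6, 9, 3, 0 → best response Bridge.
Driver B against Backroad: payoffs 0, 9, 7, 2 → best response Bridge.
Mutual best responses: (Highway, Tunnel).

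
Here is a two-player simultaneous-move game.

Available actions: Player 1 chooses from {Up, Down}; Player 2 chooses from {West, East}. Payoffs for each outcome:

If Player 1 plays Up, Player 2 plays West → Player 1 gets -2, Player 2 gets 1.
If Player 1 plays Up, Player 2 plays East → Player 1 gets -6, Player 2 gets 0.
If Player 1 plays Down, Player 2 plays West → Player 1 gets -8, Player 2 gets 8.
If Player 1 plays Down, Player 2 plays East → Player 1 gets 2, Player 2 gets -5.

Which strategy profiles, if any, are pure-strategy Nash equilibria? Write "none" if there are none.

(Up, West)

(Up, West): Player 1 gets -2, best alternative -8; Player 2 gets 1, best alternative 0. No profitable deviation — NE.
(Up, East): Player 1 can switch to Down (-6 → 2). Not NE.
(Down, West): Player 1 can switch to Up (-8 → -2). Not NE.
(Down, East): Player 2 can switch to West (-5 → 8). Not NE.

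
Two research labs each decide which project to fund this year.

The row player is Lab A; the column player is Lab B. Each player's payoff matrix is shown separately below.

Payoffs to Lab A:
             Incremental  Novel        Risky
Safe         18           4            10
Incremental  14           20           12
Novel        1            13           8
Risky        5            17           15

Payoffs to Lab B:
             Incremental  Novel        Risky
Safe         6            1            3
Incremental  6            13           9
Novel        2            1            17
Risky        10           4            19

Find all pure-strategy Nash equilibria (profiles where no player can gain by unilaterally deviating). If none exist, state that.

Lab A against Incremental: payoffs 18, 14, 1, 5 → best response Safe.
Lab A against Novel: payoffs 4, 20, 13, 17 → best response Incremental.
Lab A against Risky: payoffs 10, 12, 8, 15 → best response Risky.
Lab B against Safe: payoffs 6, 1, 3 → best response Incremental.
Lab B against Incremental: payoffs 6, 13, 9 → best response Novel.
Lab B against Novel: payoffs 2, 1, 17 → best response Risky.
Lab B against Risky: payoffs 10, 4, 19 → best response Risky.
Mutual best responses: (Safe, Incremental); (Incremental, Novel); (Risky, Risky).

(Safe, Incremental); (Incremental, Novel); (Risky, Risky)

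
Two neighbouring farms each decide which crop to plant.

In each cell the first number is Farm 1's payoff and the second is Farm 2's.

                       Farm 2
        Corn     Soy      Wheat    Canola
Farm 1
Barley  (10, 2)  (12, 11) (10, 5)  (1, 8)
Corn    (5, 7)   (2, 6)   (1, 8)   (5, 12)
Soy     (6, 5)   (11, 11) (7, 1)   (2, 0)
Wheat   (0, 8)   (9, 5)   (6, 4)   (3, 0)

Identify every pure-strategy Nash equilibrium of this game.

(Barley, Corn): Farm 2 can switch to Soy (2 → 11). Not NE.
(Barley, Soy): Farm 1 gets 12, best alternative 11; Farm 2 gets 11, best alternative 8. No profitable deviation — NE.
(Barley, Wheat): Farm 2 can switch to Soy (5 → 11). Not NE.
(Barley, Canola): Farm 1 can switch to Corn (1 → 5). Not NE.
(Corn, Corn): Farm 1 can switch to Barley (5 → 10). Not NE.
(Corn, Soy): Farm 1 can switch to Barley (2 → 12). Not NE.
(Corn, Wheat): Farm 1 can switch to Barley (1 → 10). Not NE.
(Corn, Canola): Farm 1 gets 5, best alternative 3; Farm 2 gets 12, best alternative 8. No profitable deviation — NE.
(The remaining 8 profiles each have a profitable deviation by the same check.)

Pure-strategy Nash equilibria: (Barley, Soy), (Corn, Canola)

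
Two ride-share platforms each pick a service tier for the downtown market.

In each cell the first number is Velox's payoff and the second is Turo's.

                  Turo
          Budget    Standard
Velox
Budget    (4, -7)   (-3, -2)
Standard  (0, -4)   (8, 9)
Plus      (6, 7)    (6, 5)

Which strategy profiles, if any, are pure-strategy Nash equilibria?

(Standard, Standard); (Plus, Budget)

Check each profile: it is a Nash equilibrium iff no player can strictly gain by switching unilaterally.
(Budget, Budget): Velox can switch to Plus (4 → 6). Not NE.
(Budget, Standard): Velox can switch to Standard (-3 → 8). Not NE.
(Standard, Budget): Velox can switch to Budget (0 → 4). Not NE.
(Standard, Standard): Velox gets 8, best alternative 6; Turo gets 9, best alternative -4. No profitable deviation — NE.
(Plus, Budget): Velox gets 6, best alternative 4; Turo gets 7, best alternative 5. No profitable deviation — NE.
(Plus, Standard): Velox can switch to Standard (6 → 8). Not NE.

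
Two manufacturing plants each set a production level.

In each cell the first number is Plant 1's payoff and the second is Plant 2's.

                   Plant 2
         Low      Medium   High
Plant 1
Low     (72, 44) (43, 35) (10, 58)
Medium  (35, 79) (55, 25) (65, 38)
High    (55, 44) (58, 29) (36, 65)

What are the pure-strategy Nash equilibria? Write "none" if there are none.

Plant 1 against Low: payoffs 72, 35, 55 → best response Low.
Plant 1 against Medium: payoffs 43, 55, 58 → best response High.
Plant 1 against High: payoffs 10, 65, 36 → best response Medium.
Plant 2 against Low: payoffs 44, 35, 58 → best response High.
Plant 2 against Medium: payoffs 79, 25, 38 → best response Low.
Plant 2 against High: payoffs 44, 29, 65 → best response High.
No profile is a mutual best response for all players.

none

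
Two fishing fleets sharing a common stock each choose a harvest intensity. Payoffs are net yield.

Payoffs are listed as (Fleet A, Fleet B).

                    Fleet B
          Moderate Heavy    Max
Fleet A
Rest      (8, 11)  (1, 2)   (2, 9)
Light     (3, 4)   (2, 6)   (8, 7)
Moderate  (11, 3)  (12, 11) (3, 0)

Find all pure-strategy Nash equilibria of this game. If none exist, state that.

(Rest, Moderate): Fleet A can switch to Moderate (8 → 11). Not NE.
(Rest, Heavy): Fleet A can switch to Light (1 → 2). Not NE.
(Rest, Max): Fleet A can switch to Light (2 → 8). Not NE.
(Light, Moderate): Fleet A can switch to Rest (3 → 8). Not NE.
(Light, Heavy): Fleet A can switch to Moderate (2 → 12). Not NE.
(Light, Max): Fleet A gets 8, best alternative 3; Fleet B gets 7, best alternative 6. No profitable deviation — NE.
(Moderate, Moderate): Fleet B can switch to Heavy (3 → 11). Not NE.
(Moderate, Heavy): Fleet A gets 12, best alternative 2; Fleet B gets 11, best alternative 3. No profitable deviation — NE.
(Moderate, Max): Fleet A can switch to Light (3 → 8). Not NE.

Pure-strategy Nash equilibria: (Light, Max); (Moderate, Heavy)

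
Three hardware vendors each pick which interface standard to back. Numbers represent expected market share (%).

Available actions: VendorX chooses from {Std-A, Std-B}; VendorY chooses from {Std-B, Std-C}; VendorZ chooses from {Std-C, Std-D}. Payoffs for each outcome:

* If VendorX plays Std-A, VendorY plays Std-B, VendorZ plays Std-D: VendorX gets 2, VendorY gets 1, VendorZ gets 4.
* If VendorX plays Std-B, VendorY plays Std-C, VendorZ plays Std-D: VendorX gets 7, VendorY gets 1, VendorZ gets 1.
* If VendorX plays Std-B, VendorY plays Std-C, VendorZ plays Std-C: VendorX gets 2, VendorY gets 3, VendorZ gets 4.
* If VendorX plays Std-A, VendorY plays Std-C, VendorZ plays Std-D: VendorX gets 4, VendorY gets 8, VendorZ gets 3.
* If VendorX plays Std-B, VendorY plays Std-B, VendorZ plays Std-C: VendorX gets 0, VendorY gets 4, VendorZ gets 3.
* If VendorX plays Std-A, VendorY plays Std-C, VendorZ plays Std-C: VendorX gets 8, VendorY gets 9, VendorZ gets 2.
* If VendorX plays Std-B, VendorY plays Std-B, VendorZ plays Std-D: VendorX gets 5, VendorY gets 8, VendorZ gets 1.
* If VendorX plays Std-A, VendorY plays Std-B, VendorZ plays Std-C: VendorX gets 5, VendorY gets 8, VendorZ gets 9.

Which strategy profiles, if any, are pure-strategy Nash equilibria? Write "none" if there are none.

This game has no pure Nash equilibrium.

For each player, find the best response to each opponent profile; mutual best responses are the pure NE.
VendorX against (Std-B, Std-C): payoffs 5, 0 → best response Std-A.
VendorX against (Std-B, Std-D): payoffs 2, 5 → best response Std-B.
VendorX against (Std-C, Std-C): payoffs 8, 2 → best response Std-A.
VendorX against (Std-C, Std-D): payoffs 4, 7 → best response Std-B.
VendorY against (Std-A, Std-C): payoffs 8, 9 → best response Std-C.
VendorY against (Std-A, Std-D): payoffs 1, 8 → best response Std-C.
VendorY against (Std-B, Std-C): payoffs 4, 3 → best response Std-B.
VendorY against (Std-B, Std-D): payoffs 8, 1 → best response Std-B.
VendorZ against (Std-A, Std-B): payoffs 9, 4 → best response Std-C.
VendorZ against (Std-A, Std-C): payoffs 2, 3 → best response Std-D.
VendorZ against (Std-B, Std-B): payoffs 3, 1 → best response Std-C.
VendorZ against (Std-B, Std-C): payoffs 4, 1 → best response Std-C.
No profile is a mutual best response for all players.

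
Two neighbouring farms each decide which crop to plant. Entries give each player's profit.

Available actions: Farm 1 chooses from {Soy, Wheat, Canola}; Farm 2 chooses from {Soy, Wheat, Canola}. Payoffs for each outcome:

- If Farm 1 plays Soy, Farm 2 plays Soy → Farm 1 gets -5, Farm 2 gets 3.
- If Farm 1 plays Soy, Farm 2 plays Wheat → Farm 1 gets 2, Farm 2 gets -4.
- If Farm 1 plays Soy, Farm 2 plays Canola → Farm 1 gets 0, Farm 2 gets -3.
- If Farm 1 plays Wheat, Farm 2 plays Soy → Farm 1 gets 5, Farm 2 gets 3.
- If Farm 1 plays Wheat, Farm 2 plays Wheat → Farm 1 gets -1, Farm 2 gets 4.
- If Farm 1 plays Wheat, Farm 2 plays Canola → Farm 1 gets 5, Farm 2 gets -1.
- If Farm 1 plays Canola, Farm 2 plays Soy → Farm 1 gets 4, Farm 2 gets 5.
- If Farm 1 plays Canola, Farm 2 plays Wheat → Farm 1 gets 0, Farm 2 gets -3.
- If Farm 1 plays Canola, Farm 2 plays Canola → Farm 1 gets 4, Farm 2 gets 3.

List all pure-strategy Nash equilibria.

Farm 1 against Soy: payoffs -5, 5, 4 → best response Wheat.
Farm 1 against Wheat: payoffs 2, -1, 0 → best response Soy.
Farm 1 against Canola: payoffs 0, 5, 4 → best response Wheat.
Farm 2 against Soy: payoffs 3, -4, -3 → best response Soy.
Farm 2 against Wheat: payoffs 3, 4, -1 → best response Wheat.
Farm 2 against Canola: payoffs 5, -3, 3 → best response Soy.
No profile is a mutual best response for all players.

There is no pure-strategy Nash equilibrium.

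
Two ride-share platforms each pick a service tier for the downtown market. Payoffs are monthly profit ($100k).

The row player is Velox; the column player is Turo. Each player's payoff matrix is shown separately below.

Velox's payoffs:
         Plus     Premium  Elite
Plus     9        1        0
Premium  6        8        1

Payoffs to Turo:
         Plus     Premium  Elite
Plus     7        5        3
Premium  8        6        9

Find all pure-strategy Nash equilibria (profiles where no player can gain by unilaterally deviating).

Velox against Plus: payoffs 9, 6 → best response Plus.
Velox against Premium: payoffs 1, 8 → best response Premium.
Velox against Elite: payoffs 0, 1 → best response Premium.
Turo against Plus: payoffs 7, 5, 3 → best response Plus.
Turo against Premium: payoffs 8, 6, 9 → best response Elite.
Mutual best responses: (Plus, Plus); (Premium, Elite).

(Plus, Plus); (Premium, Elite)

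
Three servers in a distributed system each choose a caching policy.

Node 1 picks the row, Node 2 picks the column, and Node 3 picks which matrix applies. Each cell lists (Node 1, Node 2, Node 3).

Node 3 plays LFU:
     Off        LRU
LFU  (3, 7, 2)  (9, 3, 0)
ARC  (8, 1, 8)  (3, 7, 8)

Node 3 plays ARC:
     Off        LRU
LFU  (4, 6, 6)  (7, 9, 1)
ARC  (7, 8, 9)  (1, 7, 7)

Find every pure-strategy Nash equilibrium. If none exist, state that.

Pure-strategy Nash equilibria: (LFU, LRU, ARC), (ARC, Off, ARC)

(LFU, Off, LFU): Node 1 can switch to ARC (3 → 8). Not NE.
(LFU, Off, ARC): Node 1 can switch to ARC (4 → 7). Not NE.
(LFU, LRU, LFU): Node 2 can switch to Off (3 → 7). Not NE.
(LFU, LRU, ARC): Node 1 gets 7, best alternative 1; Node 2 gets 9, best alternative 6; Node 3 gets 1, best alternative 0. No profitable deviation — NE.
(ARC, Off, LFU): Node 2 can switch to LRU (1 → 7). Not NE.
(ARC, Off, ARC): Node 1 gets 7, best alternative 4; Node 2 gets 8, best alternative 7; Node 3 gets 9, best alternative 8. No profitable deviation — NE.
(ARC, LRU, LFU): Node 1 can switch to LFU (3 → 9). Not NE.
(ARC, LRU, ARC): Node 1 can switch to LFU (1 → 7). Not NE.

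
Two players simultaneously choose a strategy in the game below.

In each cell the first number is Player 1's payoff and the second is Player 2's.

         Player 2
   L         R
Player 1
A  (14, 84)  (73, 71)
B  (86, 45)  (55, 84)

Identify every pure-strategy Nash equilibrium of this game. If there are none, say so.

There is no pure-strategy Nash equilibrium.

Player 1 against L: payoffs 14, 86 → best response B.
Player 1 against R: payoffs 73, 55 → best response A.
Player 2 against A: payoffs 84, 71 → best response L.
Player 2 against B: payoffs 45, 84 → best response R.
No profile is a mutual best response for all players.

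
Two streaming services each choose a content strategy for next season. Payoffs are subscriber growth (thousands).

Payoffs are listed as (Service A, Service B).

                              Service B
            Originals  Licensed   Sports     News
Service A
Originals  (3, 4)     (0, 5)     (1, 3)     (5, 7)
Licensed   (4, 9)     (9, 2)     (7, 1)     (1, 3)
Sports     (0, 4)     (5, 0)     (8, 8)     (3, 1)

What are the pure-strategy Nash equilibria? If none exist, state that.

(Originals, Originals): Service A can switch to Licensed (3 → 4). Not NE.
(Originals, Licensed): Service A can switch to Licensed (0 → 9). Not NE.
(Originals, Sports): Service A can switch to Licensed (1 → 7). Not NE.
(Originals, News): Service A gets 5, best alternative 3; Service B gets 7, best alternative 5. No profitable deviation — NE.
(Licensed, Originals): Service A gets 4, best alternative 3; Service B gets 9, best alternative 3. No profitable deviation — NE.
(Licensed, Licensed): Service B can switch to Originals (2 → 9). Not NE.
(Licensed, Sports): Service A can switch to Sports (7 → 8). Not NE.
(Licensed, News): Service A can switch to Originals (1 → 5). Not NE.
(Sports, Originals): Service A can switch to Originals (0 → 3). Not NE.
(Sports, Licensed): Service A can switch to Licensed (5 → 9). Not NE.
(Sports, Sports): Service A gets 8, best alternative 7; Service B gets 8, best alternative 4. No profitable deviation — NE.
(The remaining 1 profile has a profitable deviation by the same check.)

Pure-strategy Nash equilibria: (Originals, News) and (Licensed, Originals) and (Sports, Sports)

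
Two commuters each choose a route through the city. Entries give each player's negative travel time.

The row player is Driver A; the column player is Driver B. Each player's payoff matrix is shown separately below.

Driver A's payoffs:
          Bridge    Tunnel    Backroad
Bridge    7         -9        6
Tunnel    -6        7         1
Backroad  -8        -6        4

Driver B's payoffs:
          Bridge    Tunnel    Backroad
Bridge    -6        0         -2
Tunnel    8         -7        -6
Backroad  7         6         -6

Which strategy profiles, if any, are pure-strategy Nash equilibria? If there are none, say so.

(Bridge, Bridge): Driver B can switch to Tunnel (-6 → 0). Not NE.
(Bridge, Tunnel): Driver A can switch to Tunnel (-9 → 7). Not NE.
(Bridge, Backroad): Driver B can switch to Tunnel (-2 → 0). Not NE.
(Tunnel, Bridge): Driver A can switch to Bridge (-6 → 7). Not NE.
(Tunnel, Tunnel): Driver B can switch to Bridge (-7 → 8). Not NE.
(Tunnel, Backroad): Driver A can switch to Bridge (1 → 6). Not NE.
(Backroad, Bridge): Driver A can switch to Bridge (-8 → 7). Not NE.
(Backroad, Tunnel): Driver A can switch to Tunnel (-6 → 7). Not NE.
(Backroad, Backroad): Driver A can switch to Bridge (4 → 6). Not NE.

No pure-strategy Nash equilibrium.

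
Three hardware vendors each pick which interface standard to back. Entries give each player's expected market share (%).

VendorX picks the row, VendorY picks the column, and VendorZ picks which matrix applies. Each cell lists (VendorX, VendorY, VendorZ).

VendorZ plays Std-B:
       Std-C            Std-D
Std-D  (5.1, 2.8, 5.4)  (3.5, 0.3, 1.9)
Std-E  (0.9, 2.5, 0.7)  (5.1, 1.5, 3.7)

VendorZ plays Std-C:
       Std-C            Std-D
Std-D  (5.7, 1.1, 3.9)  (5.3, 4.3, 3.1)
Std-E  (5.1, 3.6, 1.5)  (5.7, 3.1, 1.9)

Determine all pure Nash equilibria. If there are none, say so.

Mark each player's best response to every combination of opponents' strategies; a profile where every player is best-responding is a pure Nash equilibrium.
VendorX against (Std-C, Std-B): payoffs 5.1, 0.9 → best response Std-D.
VendorX against (Std-C, Std-C): payoffs 5.7, 5.1 → best response Std-D.
VendorX against (Std-D, Std-B): payoffs 3.5, 5.1 → best response Std-E.
VendorX against (Std-D, Std-C): payoffs 5.3, 5.7 → best response Std-E.
VendorY against (Std-D, Std-B): payoffs 2.8, 0.3 → best response Std-C.
VendorY against (Std-D, Std-C): payoffs 1.1, 4.3 → best response Std-D.
VendorY against (Std-E, Std-B): payoffs 2.5, 1.5 → best response Std-C.
VendorY against (Std-E, Std-C): payoffs 3.6, 3.1 → best response Std-C.
VendorZ against (Std-D, Std-C): payoffs 5.4, 3.9 → best response Std-B.
VendorZ against (Std-D, Std-D): payoffs 1.9, 3.1 → best response Std-C.
VendorZ against (Std-E, Std-C): payoffs 0.7, 1.5 → best response Std-C.
VendorZ against (Std-E, Std-D): payoffs 3.7, 1.9 → best response Std-B.
Mutual best responses: (Std-D, Std-C, Std-B).

The unique pure-strategy Nash equilibrium is (Std-D, Std-C, Std-B).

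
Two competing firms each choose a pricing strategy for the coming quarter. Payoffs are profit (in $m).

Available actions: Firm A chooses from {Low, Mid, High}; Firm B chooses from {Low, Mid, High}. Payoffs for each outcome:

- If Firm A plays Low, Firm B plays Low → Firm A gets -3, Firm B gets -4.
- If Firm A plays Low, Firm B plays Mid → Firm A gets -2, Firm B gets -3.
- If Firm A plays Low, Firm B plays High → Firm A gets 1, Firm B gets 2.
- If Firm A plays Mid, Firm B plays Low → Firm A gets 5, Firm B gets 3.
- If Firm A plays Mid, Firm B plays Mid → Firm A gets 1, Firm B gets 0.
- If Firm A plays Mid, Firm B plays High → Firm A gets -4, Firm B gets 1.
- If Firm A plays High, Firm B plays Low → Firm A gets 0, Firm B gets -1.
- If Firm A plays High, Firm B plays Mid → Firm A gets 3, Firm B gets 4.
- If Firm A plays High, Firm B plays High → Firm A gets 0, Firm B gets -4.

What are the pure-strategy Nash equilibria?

Firm A against Low: payoffs -3, 5, 0 → best response Mid.
Firm A against Mid: payoffs -2, 1, 3 → best response High.
Firm A against High: payoffs 1, -4, 0 → best response Low.
Firm B against Low: payoffs -4, -3, 2 → best response High.
Firm B against Mid: payoffs 3, 0, 1 → best response Low.
Firm B against High: payoffs -1, 4, -4 → best response Mid.
Mutual best responses: (Low, High); (Mid, Low); (High, Mid).

(Low, High) and (Mid, Low) and (High, Mid)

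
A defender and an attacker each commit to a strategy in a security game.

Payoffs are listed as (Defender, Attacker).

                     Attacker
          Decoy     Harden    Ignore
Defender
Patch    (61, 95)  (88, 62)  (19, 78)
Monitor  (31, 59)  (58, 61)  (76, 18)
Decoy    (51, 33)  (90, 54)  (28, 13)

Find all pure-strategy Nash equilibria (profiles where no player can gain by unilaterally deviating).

Mark each player's best response to every combination of opponents' strategies; a profile where every player is best-responding is a pure Nash equilibrium.
Defender against Decoy: payoffs 61, 31, 51 → best response Patch.
Defender against Harden: payoffs 88, 58, 90 → best response Decoy.
Defender against Ignore: payoffs 19, 76, 28 → best response Monitor.
Attacker against Patch: payoffs 95, 62, 78 → best response Decoy.
Attacker against Monitor: payoffs 59, 61, 18 → best response Harden.
Attacker against Decoy: payoffs 33, 54, 13 → best response Harden.
Mutual best responses: (Patch, Decoy); (Decoy, Harden).

Pure-strategy Nash equilibria: (Patch, Decoy); (Decoy, Harden)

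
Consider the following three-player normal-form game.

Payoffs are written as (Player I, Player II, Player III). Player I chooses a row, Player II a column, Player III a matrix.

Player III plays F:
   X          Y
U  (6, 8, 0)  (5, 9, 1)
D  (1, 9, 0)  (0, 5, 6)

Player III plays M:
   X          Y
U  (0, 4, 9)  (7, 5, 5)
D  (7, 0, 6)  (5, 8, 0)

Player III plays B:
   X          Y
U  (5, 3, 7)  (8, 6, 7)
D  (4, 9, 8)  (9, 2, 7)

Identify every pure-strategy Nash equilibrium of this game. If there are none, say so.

There is no pure-strategy Nash equilibrium.

Mark each player's best response to every combination of opponents' strategies; a profile where every player is best-responding is a pure Nash equilibrium.
Player I against (X, F): payoffs 6, 1 → best response U.
Player I against (X, M): payoffs 0, 7 → best response D.
Player I against (X, B): payoffs 5, 4 → best response U.
Player I against (Y, F): payoffs 5, 0 → best response U.
Player I against (Y, M): payoffs 7, 5 → best response U.
Player I against (Y, B): payoffs 8, 9 → best response D.
Player II against (U, F): payoffs 8, 9 → best response Y.
Player II against (U, M): payoffs 4, 5 → best response Y.
Player II against (U, B): payoffs 3, 6 → best response Y.
Player II against (D, F): payoffs 9, 5 → best response X.
Player II against (D, M): payoffs 0, 8 → best response Y.
Player II against (D, B): payoffs 9, 2 → best response X.
Player III against (U, X): payoffs 0, 9, 7 → best response M.
Player III against (U, Y): payoffs 1, 5, 7 → best response B.
Player III against (D, X): payoffs 0, 6, 8 → best response B.
Player III against (D, Y): payoffs 6, 0, 7 → best response B.
No profile is a mutual best response for all players.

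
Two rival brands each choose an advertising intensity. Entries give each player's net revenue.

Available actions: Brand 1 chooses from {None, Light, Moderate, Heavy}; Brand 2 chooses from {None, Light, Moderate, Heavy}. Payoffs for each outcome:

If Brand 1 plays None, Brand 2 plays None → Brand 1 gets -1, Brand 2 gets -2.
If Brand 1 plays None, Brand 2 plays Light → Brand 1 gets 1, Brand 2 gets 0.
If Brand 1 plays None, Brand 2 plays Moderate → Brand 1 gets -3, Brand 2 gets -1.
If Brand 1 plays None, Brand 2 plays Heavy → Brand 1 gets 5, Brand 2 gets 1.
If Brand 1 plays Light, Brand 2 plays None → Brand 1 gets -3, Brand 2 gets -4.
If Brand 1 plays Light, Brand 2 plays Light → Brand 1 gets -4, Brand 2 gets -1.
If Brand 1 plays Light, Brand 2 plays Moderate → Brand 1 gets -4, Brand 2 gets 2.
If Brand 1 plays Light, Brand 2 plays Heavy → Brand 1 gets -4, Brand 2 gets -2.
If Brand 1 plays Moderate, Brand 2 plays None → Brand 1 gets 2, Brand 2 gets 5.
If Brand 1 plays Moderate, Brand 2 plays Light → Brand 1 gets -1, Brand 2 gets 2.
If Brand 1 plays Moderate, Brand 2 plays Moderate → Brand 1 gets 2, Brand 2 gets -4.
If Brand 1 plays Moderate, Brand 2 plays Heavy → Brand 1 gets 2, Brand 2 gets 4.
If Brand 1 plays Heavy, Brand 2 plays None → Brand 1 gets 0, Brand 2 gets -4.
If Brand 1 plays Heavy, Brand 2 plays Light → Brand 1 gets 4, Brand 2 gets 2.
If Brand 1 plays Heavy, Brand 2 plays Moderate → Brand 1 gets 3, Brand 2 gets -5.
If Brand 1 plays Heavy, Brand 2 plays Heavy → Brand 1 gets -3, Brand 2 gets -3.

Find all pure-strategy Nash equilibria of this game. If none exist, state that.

The pure Nash equilibria are (None, Heavy) and (Moderate, None) and (Heavy, Light).

Check each profile: it is a Nash equilibrium iff no player can strictly gain by switching unilaterally.
(None, None): Brand 1 can switch to Moderate (-1 → 2). Not NE.
(None, Light): Brand 1 can switch to Heavy (1 → 4). Not NE.
(None, Moderate): Brand 1 can switch to Moderate (-3 → 2). Not NE.
(None, Heavy): Brand 1 gets 5, best alternative 2; Brand 2 gets 1, best alternative 0. No profitable deviation — NE.
(Light, None): Brand 1 can switch to None (-3 → -1). Not NE.
(Light, Light): Brand 1 can switch to None (-4 → 1). Not NE.
(Light, Moderate): Brand 1 can switch to None (-4 → -3). Not NE.
(Light, Heavy): Brand 1 can switch to None (-4 → 5). Not NE.
(Moderate, None): Brand 1 gets 2, best alternative 0; Brand 2 gets 5, best alternative 4. No profitable deviation — NE.
(Moderate, Light): Brand 1 can switch to None (-1 → 1). Not NE.
(Moderate, Moderate): Brand 1 can switch to Heavy (2 → 3). Not NE.
(Moderate, Heavy): Brand 1 can switch to None (2 → 5). Not NE.
(Heavy, Light): Brand 1 gets 4, best alternative 1; Brand 2 gets 2, best alternative -3. No profitable deviation — NE.
(The remaining 3 profiles each have a profitable deviation by the same check.)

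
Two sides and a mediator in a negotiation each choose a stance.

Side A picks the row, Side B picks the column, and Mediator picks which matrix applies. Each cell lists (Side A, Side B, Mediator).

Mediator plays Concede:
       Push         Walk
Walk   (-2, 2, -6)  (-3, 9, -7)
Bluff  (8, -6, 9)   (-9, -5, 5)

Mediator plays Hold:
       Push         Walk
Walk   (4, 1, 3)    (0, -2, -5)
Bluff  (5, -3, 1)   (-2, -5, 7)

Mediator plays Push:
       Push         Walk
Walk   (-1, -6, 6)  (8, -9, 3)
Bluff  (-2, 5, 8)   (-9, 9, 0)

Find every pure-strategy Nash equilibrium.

(Walk, Push, Concede): Side A can switch to Bluff (-2 → 8). Not NE.
(Walk, Push, Hold): Side A can switch to Bluff (4 → 5). Not NE.
(Walk, Push, Push): Side A gets -1, best alternative -2; Side B gets -6, best alternative -9; Mediator gets 6, best alternative 3. No profitable deviation — NE.
(Walk, Walk, Concede): Mediator can switch to Hold (-7 → -5). Not NE.
(Walk, Walk, Hold): Side B can switch to Push (-2 → 1). Not NE.
(Walk, Walk, Push): Side B can switch to Push (-9 → -6). Not NE.
(Bluff, Push, Concede): Side B can switch to Walk (-6 → -5). Not NE.
(Bluff, Push, Hold): Mediator can switch to Concede (1 → 9). Not NE.
(Bluff, Push, Push): Side A can switch to Walk (-2 → -1). Not NE.
(Bluff, Walk, Concede): Side A can switch to Walk (-9 → -3). Not NE.
(Bluff, Walk, Hold): Side A can switch to Walk (-2 → 0). Not NE.
(Bluff, Walk, Push): Side A can switch to Walk (-9 → 8). Not NE.

(Walk, Push, Push)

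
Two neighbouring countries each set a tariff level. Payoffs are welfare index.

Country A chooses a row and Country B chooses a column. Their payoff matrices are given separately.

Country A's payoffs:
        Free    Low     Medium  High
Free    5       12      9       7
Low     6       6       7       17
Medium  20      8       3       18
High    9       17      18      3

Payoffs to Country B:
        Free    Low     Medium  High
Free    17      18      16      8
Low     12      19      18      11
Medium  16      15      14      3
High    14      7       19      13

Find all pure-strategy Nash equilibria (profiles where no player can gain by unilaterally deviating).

The pure Nash equilibria are (Medium, Free) and (High, Medium).

Country A against Free: payoffs 5, 6, 20, 9 → best response Medium.
Country A against Low: payoffs 12, 6, 8, 17 → best response High.
Country A against Medium: payoffs 9, 7, 3, 18 → best response High.
Country A against High: payoffs 7, 17, 18, 3 → best response Medium.
Country B against Free: payoffs 17, 18, 16, 8 → best response Low.
Country B against Low: payoffs 12, 19, 18, 11 → best response Low.
Country B against Medium: payoffs 16, 15, 14, 3 → best response Free.
Country B against High: payoffs 14, 7, 19, 13 → best response Medium.
Mutual best responses: (Medium, Free); (High, Medium).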